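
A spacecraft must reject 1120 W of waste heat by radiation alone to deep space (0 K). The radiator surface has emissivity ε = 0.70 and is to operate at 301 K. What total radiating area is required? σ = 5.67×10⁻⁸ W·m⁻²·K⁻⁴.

P = εσA T⁴ ⇒ A = P/(εσT⁴).
T⁴ = 8.209×10⁹ K⁴.
A = 1120/(0.70 × 5.67×10⁻⁸ × 8.209×10⁹).

A ≈ 3.44 m²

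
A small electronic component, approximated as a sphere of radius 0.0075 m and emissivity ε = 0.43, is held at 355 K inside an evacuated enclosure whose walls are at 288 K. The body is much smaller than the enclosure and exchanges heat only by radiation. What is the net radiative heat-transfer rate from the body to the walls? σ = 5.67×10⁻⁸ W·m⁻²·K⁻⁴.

P_net ≈ 0.155 W

For a small grey body in a large enclosure: P_net = εσA(T_body⁴ − T_wall⁴).
A = 4πr² = 7.069×10⁻⁴ m²; T_body⁴ − T_wall⁴ = 1.588×10¹⁰ − 6.880×10⁹ = 9.003×10⁹ K⁴.
|P_net| = 0.43·5.67×10⁻⁸·7.069×10⁻⁴·9.003×10⁹.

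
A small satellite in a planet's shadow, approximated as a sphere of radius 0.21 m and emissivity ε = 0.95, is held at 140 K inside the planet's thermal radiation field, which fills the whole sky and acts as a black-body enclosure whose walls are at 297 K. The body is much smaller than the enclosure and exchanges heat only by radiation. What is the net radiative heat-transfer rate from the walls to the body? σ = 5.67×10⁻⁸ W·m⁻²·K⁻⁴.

P_net ≈ 221 W

For a small grey body in a large enclosure: P_net = εσA(T_body⁴ − T_wall⁴).
A = 4πr² = 0.5542 m²; T_body⁴ − T_wall⁴ = 3.842×10⁸ − 7.781×10⁹ = -7.397×10⁹ K⁴.
|P_net| = 0.95·5.67×10⁻⁸·0.5542·7.397×10⁹.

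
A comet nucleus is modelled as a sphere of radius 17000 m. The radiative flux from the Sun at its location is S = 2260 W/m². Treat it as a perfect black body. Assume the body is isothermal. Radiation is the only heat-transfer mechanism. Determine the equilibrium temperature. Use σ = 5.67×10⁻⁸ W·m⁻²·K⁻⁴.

At equilibrium, absorbed power = emitted power.
Absorbing cross-section = πr² = 9.079×10⁸ m²; emitting surface = 4πr² = 3.632×10⁹ m² (ratio 4).
S·A_cross = εσ·A_surf·T⁴  ⇒  T⁴ = S/(4σ).
T⁴ = 1.00·2260/(4·5.67×10⁻⁸) = 9.965×10⁹ K⁴.
T = (9.965×10⁹)^(1/4).

T ≈ 316 K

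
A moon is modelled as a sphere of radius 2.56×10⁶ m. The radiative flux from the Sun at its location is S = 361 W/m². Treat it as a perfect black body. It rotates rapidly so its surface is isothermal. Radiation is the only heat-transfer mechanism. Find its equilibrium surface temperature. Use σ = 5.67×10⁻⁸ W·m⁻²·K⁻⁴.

At equilibrium, absorbed power = emitted power.
Absorbing cross-section = πr² = 2.059×10¹³ m²; emitting surface = 4πr² = 8.235×10¹³ m² (ratio 4).
S·A_cross = εσ·A_surf·T⁴  ⇒  T⁴ = S/(4σ).
T⁴ = 1.00·361/(4·5.67×10⁻⁸) = 1.592×10⁹ K⁴.
T = (1.592×10⁹)^(1/4).

T ≈ 200 K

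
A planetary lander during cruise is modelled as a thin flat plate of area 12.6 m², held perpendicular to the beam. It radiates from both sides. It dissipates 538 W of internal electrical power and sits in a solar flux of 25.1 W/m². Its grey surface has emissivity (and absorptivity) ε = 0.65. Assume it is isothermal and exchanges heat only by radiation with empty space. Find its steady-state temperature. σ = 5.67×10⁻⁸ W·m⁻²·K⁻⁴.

At steady state, absorbed solar power + internal power = radiated power.
Absorbed: α·S·A_cross = 0.65·25.1·12.60 = 205.6 W (cross-section A).
Total input = 205.6 + 538 = 743.6 W.
Radiated: εσ·A_surf·T⁴ with A_surf = 2A = 25.20 m².
T⁴ = 743.6/(0.65·5.67×10⁻⁸·25.20) = 8.006×10⁸ K⁴.

T ≈ 168 K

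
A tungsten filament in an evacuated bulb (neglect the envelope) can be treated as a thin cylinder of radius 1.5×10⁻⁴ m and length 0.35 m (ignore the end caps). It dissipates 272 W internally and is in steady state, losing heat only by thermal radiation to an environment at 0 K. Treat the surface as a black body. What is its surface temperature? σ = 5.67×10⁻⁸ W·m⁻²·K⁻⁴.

Steady state: internal power = radiated power, P = εσA T⁴.
Radiating area A = 2πrL = 3.299×10⁻⁴ m².
T⁴ = P/(εσA) = 272/(1.0·5.67×10⁻⁸·3.299×10⁻⁴) = 1.454×10¹³ K⁴.
T = (1.454×10¹³)^(1/4).

T ≈ 1950 K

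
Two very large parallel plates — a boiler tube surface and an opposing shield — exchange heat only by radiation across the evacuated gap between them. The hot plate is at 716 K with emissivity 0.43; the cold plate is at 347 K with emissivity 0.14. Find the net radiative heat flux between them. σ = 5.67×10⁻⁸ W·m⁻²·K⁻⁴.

q ≈ 1660 W/m²

For two infinite grey parallel plates, q = σ(T₁⁴ − T₂⁴)/(1/ε₁ + 1/ε₂ − 1).
T₁⁴ − T₂⁴ = 2.628×10¹¹ − 1.450×10¹⁰ = 2.483×10¹¹ K⁴.
1/ε₁ + 1/ε₂ − 1 = 2.326 + 7.143 − 1 = 8.468.
q = 5.67×10⁻⁸ × 2.483×10¹¹ / 8.468.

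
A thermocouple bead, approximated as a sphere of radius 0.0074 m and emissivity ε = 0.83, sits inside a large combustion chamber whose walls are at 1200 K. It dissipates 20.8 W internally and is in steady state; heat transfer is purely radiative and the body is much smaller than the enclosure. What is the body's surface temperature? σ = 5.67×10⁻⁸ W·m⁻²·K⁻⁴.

For a small grey body in a large enclosure, net radiated power = εσA(T⁴ − T_w⁴).
Steady state: P = εσA(T⁴ − T_w⁴) with A = 4πr² = 6.881×10⁻⁴ m².
T⁴ = P/(εσA) + T_w⁴ = 20.8/(0.83·5.67×10⁻⁸·6.881×10⁻⁴) + (1200)⁴
    = 6.423×10¹¹ + 2.074×10¹² = 2.716×10¹² K⁴.

T ≈ 1280 K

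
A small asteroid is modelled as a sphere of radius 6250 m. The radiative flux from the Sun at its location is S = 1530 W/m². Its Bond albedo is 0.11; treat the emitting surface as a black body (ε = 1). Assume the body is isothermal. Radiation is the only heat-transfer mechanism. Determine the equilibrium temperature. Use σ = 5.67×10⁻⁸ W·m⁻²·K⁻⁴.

At equilibrium, absorbed power = emitted power.
Absorbing cross-section = πr² = 1.227×10⁸ m²; emitting surface = 4πr² = 4.909×10⁸ m² (ratio 4).
(1−a)S·A_cross = εσ·A_surf·T⁴  ⇒  T⁴ = (1−a)S/(4σ).
T⁴ = 0.890·1530/(4·5.67×10⁻⁸) = 6.004×10⁹ K⁴.
T = (6.004×10⁹)^(1/4).

T ≈ 278 K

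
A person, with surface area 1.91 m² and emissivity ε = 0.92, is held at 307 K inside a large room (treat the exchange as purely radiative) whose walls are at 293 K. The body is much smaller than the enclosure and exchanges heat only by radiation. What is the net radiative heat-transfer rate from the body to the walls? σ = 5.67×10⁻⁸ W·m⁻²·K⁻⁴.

For a small grey body in a large enclosure: P_net = εσA(T_body⁴ − T_wall⁴).
A = 1.91 m²; T_body⁴ − T_wall⁴ = 8.883×10⁹ − 7.370×10⁹ = 1.513×10⁹ K⁴.
|P_net| = 0.92·5.67×10⁻⁸·1.910·1.513×10⁹.

P_net ≈ 151 W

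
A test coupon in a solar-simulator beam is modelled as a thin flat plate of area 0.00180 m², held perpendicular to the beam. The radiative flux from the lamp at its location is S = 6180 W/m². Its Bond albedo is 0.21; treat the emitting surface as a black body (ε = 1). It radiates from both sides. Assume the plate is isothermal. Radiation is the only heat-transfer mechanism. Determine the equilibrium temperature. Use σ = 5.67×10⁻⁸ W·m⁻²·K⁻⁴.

T ≈ 456 K

At equilibrium, absorbed power = emitted power.
Absorbing cross-section = A = 0.001800 m²; emitting surface = 2A = 0.003600 m² (ratio 2).
(1−a)S·A_cross = εσ·A_surf·T⁴  ⇒  T⁴ = (1−a)S/(2σ).
T⁴ = 0.790·6180/(2·5.67×10⁻⁸) = 4.305×10¹⁰ K⁴.
T = (4.305×10¹⁰)^(1/4).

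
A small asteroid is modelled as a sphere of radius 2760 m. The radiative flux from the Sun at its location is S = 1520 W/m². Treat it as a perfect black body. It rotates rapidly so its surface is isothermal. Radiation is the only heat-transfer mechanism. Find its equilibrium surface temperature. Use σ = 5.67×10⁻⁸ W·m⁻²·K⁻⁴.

T ≈ 286 K

At equilibrium, absorbed power = emitted power.
Absorbing cross-section = πr² = 2.393×10⁷ m²; emitting surface = 4πr² = 9.573×10⁷ m² (ratio 4).
S·A_cross = εσ·A_surf·T⁴  ⇒  T⁴ = S/(4σ).
T⁴ = 1.00·1520/(4·5.67×10⁻⁸) = 6.702×10⁹ K⁴.
T = (6.702×10⁹)^(1/4).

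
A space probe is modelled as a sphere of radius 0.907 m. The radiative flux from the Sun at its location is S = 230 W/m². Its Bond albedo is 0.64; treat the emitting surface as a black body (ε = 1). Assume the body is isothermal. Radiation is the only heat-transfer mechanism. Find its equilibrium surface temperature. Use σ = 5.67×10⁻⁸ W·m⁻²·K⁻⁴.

At equilibrium, absorbed power = emitted power.
Absorbing cross-section = πr² = 2.584 m²; emitting surface = 4πr² = 10.34 m² (ratio 4).
(1−a)S·A_cross = εσ·A_surf·T⁴  ⇒  T⁴ = (1−a)S/(4σ).
T⁴ = 0.360·230/(4·5.67×10⁻⁸) = 3.651×10⁸ K⁴.
T = (3.651×10⁸)^(1/4).

T ≈ 138 K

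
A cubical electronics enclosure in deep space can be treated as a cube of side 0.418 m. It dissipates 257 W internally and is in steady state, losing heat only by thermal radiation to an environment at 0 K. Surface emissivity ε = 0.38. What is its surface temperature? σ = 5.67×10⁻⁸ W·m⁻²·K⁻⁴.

T ≈ 327 K

Steady state: internal power = radiated power, P = εσA T⁴.
Radiating area A = 6L² = 1.048 m².
T⁴ = P/(εσA) = 257/(0.38·5.67×10⁻⁸·1.048) = 1.138×10¹⁰ K⁴.
T = (1.138×10¹⁰)^(1/4).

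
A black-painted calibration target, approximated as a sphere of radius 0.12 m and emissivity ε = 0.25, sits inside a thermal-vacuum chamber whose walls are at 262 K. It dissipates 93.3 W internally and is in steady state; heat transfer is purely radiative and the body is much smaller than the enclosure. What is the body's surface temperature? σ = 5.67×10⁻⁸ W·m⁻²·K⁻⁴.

For a small grey body in a large enclosure, net radiated power = εσA(T⁴ − T_w⁴).
Steady state: P = εσA(T⁴ − T_w⁴) with A = 4πr² = 0.1810 m².
T⁴ = P/(εσA) + T_w⁴ = 93.3/(0.25·5.67×10⁻⁸·0.1810) + (262)⁴
    = 3.637×10¹⁰ + 4.712×10⁹ = 4.109×10¹⁰ K⁴.

T ≈ 450 K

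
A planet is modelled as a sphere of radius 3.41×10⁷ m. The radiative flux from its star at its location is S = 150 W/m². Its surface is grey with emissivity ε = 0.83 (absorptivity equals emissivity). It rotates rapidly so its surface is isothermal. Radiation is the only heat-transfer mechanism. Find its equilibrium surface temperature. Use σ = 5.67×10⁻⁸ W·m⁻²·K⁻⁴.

At equilibrium, absorbed power = emitted power.
Absorbing cross-section = πr² = 3.653×10¹⁵ m²; emitting surface = 4πr² = 1.461×10¹⁶ m² (ratio 4).
εS·A_cross = εσ·A_surf·T⁴  ⇒  T⁴ = S/(4σ)   (ε cancels).
T⁴ = 150/(4·5.67×10⁻⁸) = 6.614×10⁸ K⁴.
T = (6.614×10⁸)^(1/4).

T ≈ 160 K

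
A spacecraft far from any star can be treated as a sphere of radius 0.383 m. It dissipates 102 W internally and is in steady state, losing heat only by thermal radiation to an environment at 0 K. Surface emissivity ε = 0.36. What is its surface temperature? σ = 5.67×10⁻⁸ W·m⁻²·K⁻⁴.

Steady state: internal power = radiated power, P = εσA T⁴.
Radiating area A = 4πr² = 1.843 m².
T⁴ = P/(εσA) = 102/(0.36·5.67×10⁻⁸·1.843) = 2.711×10⁹ K⁴.
T = (2.711×10⁹)^(1/4).

T ≈ 228 K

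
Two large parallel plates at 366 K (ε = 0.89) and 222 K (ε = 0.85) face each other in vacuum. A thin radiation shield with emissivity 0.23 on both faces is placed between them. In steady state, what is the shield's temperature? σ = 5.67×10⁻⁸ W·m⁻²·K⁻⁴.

T_s ≈ 318 K

In steady state the net flux on the hot side equals that on the cold side.
σ(T₁⁴−T_s⁴)/D₁ = σ(T_s⁴−T₂⁴)/D₂, with D₁ = 1/ε₁+1/ε_s−1 = 4.471, D₂ = 1/ε_s+1/ε₂−1 = 4.524.
Solve for T_s⁴: T_s⁴ = (D₂·T₁⁴ + D₁·T₂⁴)/(D₁+D₂) = 1.023×10¹⁰ K⁴.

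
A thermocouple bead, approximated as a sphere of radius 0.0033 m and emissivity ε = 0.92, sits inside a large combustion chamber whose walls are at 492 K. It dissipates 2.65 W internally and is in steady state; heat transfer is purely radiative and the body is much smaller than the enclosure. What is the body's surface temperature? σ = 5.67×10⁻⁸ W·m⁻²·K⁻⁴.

For a small grey body in a large enclosure, net radiated power = εσA(T⁴ − T_w⁴).
Steady state: P = εσA(T⁴ − T_w⁴) with A = 4πr² = 1.368×10⁻⁴ m².
T⁴ = P/(εσA) + T_w⁴ = 2.65/(0.92·5.67×10⁻⁸·1.368×10⁻⁴) + (492)⁴
    = 3.712×10¹¹ + 5.859×10¹⁰ = 4.298×10¹¹ K⁴.

T ≈ 810 K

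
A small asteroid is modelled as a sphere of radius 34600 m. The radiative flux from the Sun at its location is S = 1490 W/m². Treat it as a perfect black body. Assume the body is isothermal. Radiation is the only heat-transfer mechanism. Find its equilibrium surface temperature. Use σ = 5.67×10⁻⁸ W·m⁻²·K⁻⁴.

T ≈ 285 K

At equilibrium, absorbed power = emitted power.
Absorbing cross-section = πr² = 3.761×10⁹ m²; emitting surface = 4πr² = 1.504×10¹⁰ m² (ratio 4).
S·A_cross = εσ·A_surf·T⁴  ⇒  T⁴ = S/(4σ).
T⁴ = 1.00·1490/(4·5.67×10⁻⁸) = 6.570×10⁹ K⁴.
T = (6.570×10⁹)^(1/4).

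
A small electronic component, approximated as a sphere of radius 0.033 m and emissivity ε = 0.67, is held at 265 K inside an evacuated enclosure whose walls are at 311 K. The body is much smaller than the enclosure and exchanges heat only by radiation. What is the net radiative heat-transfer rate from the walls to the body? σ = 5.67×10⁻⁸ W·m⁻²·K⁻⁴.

P_net ≈ 2.30 W

For a small grey body in a large enclosure: P_net = εσA(T_body⁴ − T_wall⁴).
A = 4πr² = 0.01368 m²; T_body⁴ − T_wall⁴ = 4.932×10⁹ − 9.355×10⁹ = -4.423×10⁹ K⁴.
|P_net| = 0.67·5.67×10⁻⁸·0.01368·4.423×10⁹.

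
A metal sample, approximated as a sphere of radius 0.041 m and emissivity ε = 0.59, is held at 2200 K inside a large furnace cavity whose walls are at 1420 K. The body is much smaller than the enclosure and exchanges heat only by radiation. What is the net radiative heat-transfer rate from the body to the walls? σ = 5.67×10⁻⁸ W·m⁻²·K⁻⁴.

P_net ≈ 13700 W

For a small grey body in a large enclosure: P_net = εσA(T_body⁴ − T_wall⁴).
A = 4πr² = 0.02112 m²; T_body⁴ − T_wall⁴ = 2.343×10¹³ − 4.066×10¹² = 1.936×10¹³ K⁴.
|P_net| = 0.59·5.67×10⁻⁸·0.02112·1.936×10¹³.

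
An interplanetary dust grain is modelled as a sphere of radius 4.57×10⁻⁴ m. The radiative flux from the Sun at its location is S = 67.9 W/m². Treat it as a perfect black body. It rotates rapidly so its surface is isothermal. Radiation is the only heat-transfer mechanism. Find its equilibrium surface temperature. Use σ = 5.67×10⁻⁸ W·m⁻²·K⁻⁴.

T ≈ 132 K

At equilibrium, absorbed power = emitted power.
Absorbing cross-section = πr² = 6.561×10⁻⁷ m²; emitting surface = 4πr² = 2.624×10⁻⁶ m² (ratio 4).
S·A_cross = εσ·A_surf·T⁴  ⇒  T⁴ = S/(4σ).
T⁴ = 1.00·67.9/(4·5.67×10⁻⁸) = 2.994×10⁸ K⁴.
T = (2.994×10⁸)^(1/4).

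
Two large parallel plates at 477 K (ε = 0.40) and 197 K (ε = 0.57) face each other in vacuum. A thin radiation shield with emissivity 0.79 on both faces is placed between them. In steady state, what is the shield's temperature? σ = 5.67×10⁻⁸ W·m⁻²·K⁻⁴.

In steady state the net flux on the hot side equals that on the cold side.
σ(T₁⁴−T_s⁴)/D₁ = σ(T_s⁴−T₂⁴)/D₂, with D₁ = 1/ε₁+1/ε_s−1 = 2.766, D₂ = 1/ε_s+1/ε₂−1 = 2.020.
Solve for T_s⁴: T_s⁴ = (D₂·T₁⁴ + D₁·T₂⁴)/(D₁+D₂) = 2.272×10¹⁰ K⁴.

T_s ≈ 388 K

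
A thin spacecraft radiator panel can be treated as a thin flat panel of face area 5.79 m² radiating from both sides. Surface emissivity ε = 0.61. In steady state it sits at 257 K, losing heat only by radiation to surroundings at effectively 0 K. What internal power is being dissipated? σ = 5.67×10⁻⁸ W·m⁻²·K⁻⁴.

Steady state: P = εσA T⁴.
A = 2·5.79 = 11.58 m²; T⁴ = (257)⁴ = 4.362×10⁹ K⁴.
P = 0.61 × 5.67×10⁻⁸ × 11.58 × 4.362×10⁹.

P ≈ 1750 W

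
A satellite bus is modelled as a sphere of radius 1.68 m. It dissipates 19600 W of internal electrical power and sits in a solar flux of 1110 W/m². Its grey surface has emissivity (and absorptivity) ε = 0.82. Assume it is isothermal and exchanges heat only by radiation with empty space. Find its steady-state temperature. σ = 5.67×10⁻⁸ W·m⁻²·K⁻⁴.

At steady state, absorbed solar power + internal power = radiated power.
Absorbed: α·S·A_cross = 0.82·1110·8.867 = 8071 W (cross-section πr²).
Total input = 8071 + 19600 = 27670 W.
Radiated: εσ·A_surf·T⁴ with A_surf = 4πr² = 35.47 m².
T⁴ = 27670/(0.82·5.67×10⁻⁸·35.47) = 1.678×10¹⁰ K⁴.

T ≈ 360 K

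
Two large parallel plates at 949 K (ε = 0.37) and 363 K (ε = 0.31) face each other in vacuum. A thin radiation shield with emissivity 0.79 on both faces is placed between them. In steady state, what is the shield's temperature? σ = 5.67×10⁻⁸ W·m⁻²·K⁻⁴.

T_s ≈ 817 K

In steady state the net flux on the hot side equals that on the cold side.
σ(T₁⁴−T_s⁴)/D₁ = σ(T_s⁴−T₂⁴)/D₂, with D₁ = 1/ε₁+1/ε_s−1 = 2.969, D₂ = 1/ε_s+1/ε₂−1 = 3.492.
Solve for T_s⁴: T_s⁴ = (D₂·T₁⁴ + D₁·T₂⁴)/(D₁+D₂) = 4.464×10¹¹ K⁴.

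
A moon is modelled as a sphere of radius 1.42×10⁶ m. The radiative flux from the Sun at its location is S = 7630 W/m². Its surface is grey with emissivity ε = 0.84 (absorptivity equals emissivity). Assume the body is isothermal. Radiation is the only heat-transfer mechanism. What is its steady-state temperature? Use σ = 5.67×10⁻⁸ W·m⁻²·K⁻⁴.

T ≈ 428 K

At equilibrium, absorbed power = emitted power.
Absorbing cross-section = πr² = 6.335×10¹² m²; emitting surface = 4πr² = 2.534×10¹³ m² (ratio 4).
εS·A_cross = εσ·A_surf·T⁴  ⇒  T⁴ = S/(4σ)   (ε cancels).
T⁴ = 7630/(4·5.67×10⁻⁸) = 3.364×10¹⁰ K⁴.
T = (3.364×10¹⁰)^(1/4).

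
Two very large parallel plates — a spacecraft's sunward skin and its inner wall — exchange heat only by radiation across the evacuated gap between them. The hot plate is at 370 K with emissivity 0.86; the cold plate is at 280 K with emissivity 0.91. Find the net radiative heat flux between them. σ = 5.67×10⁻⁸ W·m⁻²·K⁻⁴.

q ≈ 566 W/m²

For two infinite grey parallel plates, q = σ(T₁⁴ − T₂⁴)/(1/ε₁ + 1/ε₂ − 1).
T₁⁴ − T₂⁴ = 1.874×10¹⁰ − 6.147×10⁹ = 1.260×10¹⁰ K⁴.
1/ε₁ + 1/ε₂ − 1 = 1.163 + 1.099 − 1 = 1.262.
q = 5.67×10⁻⁸ × 1.260×10¹⁰ / 1.262.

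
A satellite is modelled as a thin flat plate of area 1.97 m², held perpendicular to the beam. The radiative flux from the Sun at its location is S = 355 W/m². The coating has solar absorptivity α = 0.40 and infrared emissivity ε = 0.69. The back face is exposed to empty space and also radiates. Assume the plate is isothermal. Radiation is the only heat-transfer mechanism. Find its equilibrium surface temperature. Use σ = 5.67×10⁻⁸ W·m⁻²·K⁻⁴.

At equilibrium, absorbed power = emitted power.
Absorbing cross-section = A = 1.970 m²; emitting surface = 2A = 3.940 m² (ratio 2).
αS·A_cross = εσ·A_surf·T⁴  ⇒  T⁴ = αS/(ε·2σ).
T⁴ = 0.400·355/(0.69·2·5.67×10⁻⁸) = 1.815×10⁹ K⁴.
T = (1.815×10⁹)^(1/4).

T ≈ 206 K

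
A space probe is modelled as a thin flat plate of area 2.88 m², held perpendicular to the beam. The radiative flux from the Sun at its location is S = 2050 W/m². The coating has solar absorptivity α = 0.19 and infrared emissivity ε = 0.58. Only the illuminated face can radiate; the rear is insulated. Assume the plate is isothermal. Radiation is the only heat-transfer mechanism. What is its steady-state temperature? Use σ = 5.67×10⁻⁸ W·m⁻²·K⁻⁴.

T ≈ 330 K

At equilibrium, absorbed power = emitted power.
Absorbing cross-section = A = 2.880 m²; emitting surface = A = 2.880 m² (ratio 1).
αS·A_cross = εσ·A_surf·T⁴  ⇒  T⁴ = αS/(ε·1σ).
T⁴ = 0.190·2050/(0.58·1·5.67×10⁻⁸) = 1.184×10¹⁰ K⁴.
T = (1.184×10¹⁰)^(1/4).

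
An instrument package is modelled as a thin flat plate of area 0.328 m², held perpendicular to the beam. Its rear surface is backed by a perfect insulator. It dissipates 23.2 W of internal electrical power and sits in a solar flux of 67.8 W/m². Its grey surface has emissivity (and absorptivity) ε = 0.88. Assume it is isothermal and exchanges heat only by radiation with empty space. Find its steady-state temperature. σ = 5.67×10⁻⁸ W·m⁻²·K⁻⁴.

T ≈ 226 K

At steady state, absorbed solar power + internal power = radiated power.
Absorbed: α·S·A_cross = 0.88·67.8·0.3280 = 19.57 W (cross-section A).
Total input = 19.57 + 23.2 = 42.77 W.
Radiated: εσ·A_surf·T⁴ with A_surf = A = 0.3280 m².
T⁴ = 42.77/(0.88·5.67×10⁻⁸·0.3280) = 2.613×10⁹ K⁴.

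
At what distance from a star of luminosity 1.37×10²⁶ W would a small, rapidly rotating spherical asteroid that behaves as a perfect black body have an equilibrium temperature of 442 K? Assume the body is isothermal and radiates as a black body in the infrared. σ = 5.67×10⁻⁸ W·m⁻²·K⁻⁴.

d ≈ 3.55×10¹⁰ m

For an isothermal black-emitting sphere, (1−a)S·πr² = σ·4πr²·T⁴ ⇒ S = 4σT⁴/(1−a).
S = 4·5.67×10⁻⁸·(442)⁴/1.00 = 8656 W/m².
Flux falls as S = L/(4πd²), so d = √(L/(4πS)) = √(1.37×10²⁶/(4π·8656)).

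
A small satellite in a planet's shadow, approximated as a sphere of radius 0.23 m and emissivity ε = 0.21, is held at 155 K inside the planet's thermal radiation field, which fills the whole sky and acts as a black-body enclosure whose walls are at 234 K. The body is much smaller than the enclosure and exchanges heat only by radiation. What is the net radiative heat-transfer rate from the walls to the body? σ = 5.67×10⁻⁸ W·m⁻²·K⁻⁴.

P_net ≈ 19.2 W

For a small grey body in a large enclosure: P_net = εσA(T_body⁴ − T_wall⁴).
A = 4πr² = 0.6648 m²; T_body⁴ − T_wall⁴ = 5.772×10⁸ − 2.998×10⁹ = -2.421×10⁹ K⁴.
|P_net| = 0.21·5.67×10⁻⁸·0.6648·2.421×10⁹.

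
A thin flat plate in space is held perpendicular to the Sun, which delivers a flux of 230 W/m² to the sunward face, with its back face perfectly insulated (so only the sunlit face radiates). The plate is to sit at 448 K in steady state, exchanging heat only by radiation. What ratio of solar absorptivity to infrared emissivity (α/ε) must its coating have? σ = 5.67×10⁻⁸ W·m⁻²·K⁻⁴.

α/ε ≈ 9.93

Balance: αS·A = εσ·1A·T⁴ ⇒ α/ε = σT⁴/S.
α/ε = 5.67×10⁻⁸·(448)⁴/230 = 5.67×10⁻⁸·4.028×10¹⁰/230.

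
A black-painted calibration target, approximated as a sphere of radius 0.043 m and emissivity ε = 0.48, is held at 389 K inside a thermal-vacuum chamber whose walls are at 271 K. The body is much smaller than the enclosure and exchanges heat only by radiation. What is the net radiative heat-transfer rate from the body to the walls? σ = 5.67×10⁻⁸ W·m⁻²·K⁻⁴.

For a small grey body in a large enclosure: P_net = εσA(T_body⁴ − T_wall⁴).
A = 4πr² = 0.02324 m²; T_body⁴ − T_wall⁴ = 2.290×10¹⁰ − 5.394×10⁹ = 1.750×10¹⁰ K⁴.
|P_net| = 0.48·5.67×10⁻⁸·0.02324·1.750×10¹⁰.

P_net ≈ 11.1 W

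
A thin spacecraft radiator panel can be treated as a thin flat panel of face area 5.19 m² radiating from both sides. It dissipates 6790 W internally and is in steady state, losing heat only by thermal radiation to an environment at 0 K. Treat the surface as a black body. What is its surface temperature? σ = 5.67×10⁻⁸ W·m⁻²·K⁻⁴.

Steady state: internal power = radiated power, P = εσA T⁴.
Radiating area A = 2·5.19 = 10.38 m².
T⁴ = P/(εσA) = 6790/(1.0·5.67×10⁻⁸·10.38) = 1.154×10¹⁰ K⁴.
T = (1.154×10¹⁰)^(1/4).

T ≈ 328 K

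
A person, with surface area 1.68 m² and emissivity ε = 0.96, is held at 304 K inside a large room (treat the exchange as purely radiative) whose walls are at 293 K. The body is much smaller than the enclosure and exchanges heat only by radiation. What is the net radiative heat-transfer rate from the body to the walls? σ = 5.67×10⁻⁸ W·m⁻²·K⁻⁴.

P_net ≈ 107 W

For a small grey body in a large enclosure: P_net = εσA(T_body⁴ − T_wall⁴).
A = 1.68 m²; T_body⁴ − T_wall⁴ = 8.541×10⁹ − 7.370×10⁹ = 1.171×10⁹ K⁴.
|P_net| = 0.96·5.67×10⁻⁸·1.680·1.171×10⁹.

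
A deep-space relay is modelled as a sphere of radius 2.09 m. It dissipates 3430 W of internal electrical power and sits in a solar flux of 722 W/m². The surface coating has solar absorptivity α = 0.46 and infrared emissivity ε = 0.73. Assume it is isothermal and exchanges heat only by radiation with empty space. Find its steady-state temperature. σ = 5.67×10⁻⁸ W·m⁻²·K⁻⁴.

T ≈ 244 K

At steady state, absorbed solar power + internal power = radiated power.
Absorbed: α·S·A_cross = 0.46·722·13.72 = 4558 W (cross-section πr²).
Total input = 4558 + 3430 = 7988 W.
Radiated: εσ·A_surf·T⁴ with A_surf = 4πr² = 54.89 m².
T⁴ = 7988/(0.73·5.67×10⁻⁸·54.89) = 3.516×10⁹ K⁴.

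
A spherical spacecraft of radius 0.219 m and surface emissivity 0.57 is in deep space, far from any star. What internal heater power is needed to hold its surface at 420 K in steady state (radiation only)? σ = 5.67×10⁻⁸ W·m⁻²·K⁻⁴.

P ≈ 606 W

P = εσ·4πr²·T⁴.
4πr² = 0.6027 m²; T⁴ = 3.112×10¹⁰ K⁴.
P = 0.57·5.67×10⁻⁸·0.6027·3.112×10¹⁰.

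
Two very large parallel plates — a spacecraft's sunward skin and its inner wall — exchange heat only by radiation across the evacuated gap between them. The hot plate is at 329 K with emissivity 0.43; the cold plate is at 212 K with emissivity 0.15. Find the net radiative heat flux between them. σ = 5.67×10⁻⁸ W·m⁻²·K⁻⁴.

q ≈ 68.8 W/m²

For two infinite grey parallel plates, q = σ(T₁⁴ − T₂⁴)/(1/ε₁ + 1/ε₂ − 1).
T₁⁴ − T₂⁴ = 1.172×10¹⁰ − 2.020×10⁹ = 9.696×10⁹ K⁴.
1/ε₁ + 1/ε₂ − 1 = 2.326 + 6.667 − 1 = 7.992.
q = 5.67×10⁻⁸ × 9.696×10⁹ / 7.992.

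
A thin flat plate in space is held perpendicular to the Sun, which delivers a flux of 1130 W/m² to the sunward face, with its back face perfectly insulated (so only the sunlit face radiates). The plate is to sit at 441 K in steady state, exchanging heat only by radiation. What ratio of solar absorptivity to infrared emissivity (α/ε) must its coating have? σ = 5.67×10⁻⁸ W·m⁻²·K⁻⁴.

Balance: αS·A = εσ·1A·T⁴ ⇒ α/ε = σT⁴/S.
α/ε = 5.67×10⁻⁸·(441)⁴/1130 = 5.67×10⁻⁸·3.782×10¹⁰/1130.

α/ε ≈ 1.90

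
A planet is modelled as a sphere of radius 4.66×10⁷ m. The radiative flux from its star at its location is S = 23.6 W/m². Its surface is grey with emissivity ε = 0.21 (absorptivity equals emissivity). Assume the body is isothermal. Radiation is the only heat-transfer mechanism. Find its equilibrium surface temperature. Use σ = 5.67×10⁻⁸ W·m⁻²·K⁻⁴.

T ≈ 101 K

At equilibrium, absorbed power = emitted power.
Absorbing cross-section = πr² = 6.822×10¹⁵ m²; emitting surface = 4πr² = 2.729×10¹⁶ m² (ratio 4).
εS·A_cross = εσ·A_surf·T⁴  ⇒  T⁴ = S/(4σ)   (ε cancels).
T⁴ = 23.6/(4·5.67×10⁻⁸) = 1.041×10⁸ K⁴.
T = (1.041×10⁸)^(1/4).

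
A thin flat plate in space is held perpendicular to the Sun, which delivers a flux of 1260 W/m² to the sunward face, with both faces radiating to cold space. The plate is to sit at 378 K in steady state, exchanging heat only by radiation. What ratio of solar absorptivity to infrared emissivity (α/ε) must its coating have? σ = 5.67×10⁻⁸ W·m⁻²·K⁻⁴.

Balance: αS·A = εσ·2A·T⁴ ⇒ α/ε = 2σT⁴/S.
α/ε = 2·5.67×10⁻⁸·(378)⁴/1260 = 2·5.67×10⁻⁸·2.042×10¹⁰/1260.

α/ε ≈ 1.84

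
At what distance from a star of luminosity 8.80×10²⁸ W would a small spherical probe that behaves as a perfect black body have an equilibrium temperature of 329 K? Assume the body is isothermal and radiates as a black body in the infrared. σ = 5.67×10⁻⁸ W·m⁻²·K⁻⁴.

d ≈ 1.62×10¹² m

For an isothermal black-emitting sphere, (1−a)S·πr² = σ·4πr²·T⁴ ⇒ S = 4σT⁴/(1−a).
S = 4·5.67×10⁻⁸·(329)⁴/1.00 = 2657 W/m².
Flux falls as S = L/(4πd²), so d = √(L/(4πS)) = √(8.80×10²⁸/(4π·2657)).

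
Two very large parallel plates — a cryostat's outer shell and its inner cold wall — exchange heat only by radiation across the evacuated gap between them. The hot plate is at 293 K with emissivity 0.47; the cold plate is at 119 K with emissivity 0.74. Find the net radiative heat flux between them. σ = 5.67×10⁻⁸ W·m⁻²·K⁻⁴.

q ≈ 164 W/m²

For two infinite grey parallel plates, q = σ(T₁⁴ − T₂⁴)/(1/ε₁ + 1/ε₂ − 1).
T₁⁴ − T₂⁴ = 7.370×10⁹ − 2.005×10⁸ = 7.170×10⁹ K⁴.
1/ε₁ + 1/ε₂ − 1 = 2.128 + 1.351 − 1 = 2.479.
q = 5.67×10⁻⁸ × 7.170×10⁹ / 2.479.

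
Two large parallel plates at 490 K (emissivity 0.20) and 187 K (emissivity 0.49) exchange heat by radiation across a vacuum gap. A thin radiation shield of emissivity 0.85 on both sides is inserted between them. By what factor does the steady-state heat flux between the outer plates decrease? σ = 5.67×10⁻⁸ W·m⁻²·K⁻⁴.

Without shield: q₀ = σΔ(T⁴)/(1/ε₁+1/ε₂−1) with denominator 6.041.
With shield the two gaps are in series; the resistances add: (1/ε₁+1/ε_s−1)+(1/ε_s+1/ε₂−1) = 5.176+2.217 = 7.394.
Heat-flux ratio q₀/q = 7.394/6.041.

factor ≈ 1.22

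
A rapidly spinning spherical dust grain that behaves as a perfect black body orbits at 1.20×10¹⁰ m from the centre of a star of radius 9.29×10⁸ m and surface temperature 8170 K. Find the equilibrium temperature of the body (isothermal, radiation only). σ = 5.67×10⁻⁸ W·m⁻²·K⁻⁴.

The star's surface emits σT_*⁴; at distance d the flux is S = σT_*⁴(R_*/d)².
S = 5.67×10⁻⁸·(8170)⁴·(9.29×10⁸/1.20×10¹⁰)² = 1.514×10⁶ W/m².
For an isothermal sphere T⁴ = (1−a)S/(4σ) = 6.676×10¹² K⁴.

T ≈ 1610 K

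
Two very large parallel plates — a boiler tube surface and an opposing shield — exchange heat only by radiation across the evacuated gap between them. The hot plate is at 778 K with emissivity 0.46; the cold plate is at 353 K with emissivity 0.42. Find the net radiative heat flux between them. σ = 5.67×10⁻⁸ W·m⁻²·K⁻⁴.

q ≈ 5600 W/m²

For two infinite grey parallel plates, q = σ(T₁⁴ − T₂⁴)/(1/ε₁ + 1/ε₂ − 1).
T₁⁴ − T₂⁴ = 3.664×10¹¹ − 1.553×10¹⁰ = 3.508×10¹¹ K⁴.
1/ε₁ + 1/ε₂ − 1 = 2.174 + 2.381 − 1 = 3.555.
q = 5.67×10⁻⁸ × 3.508×10¹¹ / 3.555.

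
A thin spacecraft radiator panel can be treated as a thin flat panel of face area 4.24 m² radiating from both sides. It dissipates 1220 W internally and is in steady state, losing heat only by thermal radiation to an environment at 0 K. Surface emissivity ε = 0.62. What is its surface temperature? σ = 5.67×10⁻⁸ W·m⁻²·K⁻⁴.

Steady state: internal power = radiated power, P = εσA T⁴.
Radiating area A = 2·4.24 = 8.480 m².
T⁴ = P/(εσA) = 1220/(0.62·5.67×10⁻⁸·8.480) = 4.093×10⁹ K⁴.
T = (4.093×10⁹)^(1/4).

T ≈ 253 K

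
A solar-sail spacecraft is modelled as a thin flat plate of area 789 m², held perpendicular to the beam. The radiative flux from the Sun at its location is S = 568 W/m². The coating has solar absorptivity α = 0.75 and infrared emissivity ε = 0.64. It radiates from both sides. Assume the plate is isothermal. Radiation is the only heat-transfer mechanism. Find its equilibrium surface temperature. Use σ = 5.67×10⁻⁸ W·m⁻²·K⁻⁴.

At equilibrium, absorbed power = emitted power.
Absorbing cross-section = A = 789.0 m²; emitting surface = 2A = 1578 m² (ratio 2).
αS·A_cross = εσ·A_surf·T⁴  ⇒  T⁴ = αS/(ε·2σ).
T⁴ = 0.750·568/(0.64·2·5.67×10⁻⁸) = 5.870×10⁹ K⁴.
T = (5.870×10⁹)^(1/4).

T ≈ 277 K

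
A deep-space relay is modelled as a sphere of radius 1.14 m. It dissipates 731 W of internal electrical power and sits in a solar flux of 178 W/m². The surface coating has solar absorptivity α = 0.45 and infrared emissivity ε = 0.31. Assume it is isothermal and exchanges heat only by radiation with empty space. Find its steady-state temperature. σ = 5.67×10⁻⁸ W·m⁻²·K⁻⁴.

At steady state, absorbed solar power + internal power = radiated power.
Absorbed: α·S·A_cross = 0.45·178·4.083 = 327.0 W (cross-section πr²).
Total input = 327.0 + 731 = 1058 W.
Radiated: εσ·A_surf·T⁴ with A_surf = 4πr² = 16.33 m².
T⁴ = 1058/(0.31·5.67×10⁻⁸·16.33) = 3.686×10⁹ K⁴.

T ≈ 246 K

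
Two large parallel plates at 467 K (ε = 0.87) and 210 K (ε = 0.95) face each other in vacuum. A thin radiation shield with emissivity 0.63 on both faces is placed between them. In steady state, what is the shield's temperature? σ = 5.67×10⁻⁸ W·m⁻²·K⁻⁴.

T_s ≈ 394 K

In steady state the net flux on the hot side equals that on the cold side.
σ(T₁⁴−T_s⁴)/D₁ = σ(T_s⁴−T₂⁴)/D₂, with D₁ = 1/ε₁+1/ε_s−1 = 1.737, D₂ = 1/ε_s+1/ε₂−1 = 1.640.
Solve for T_s⁴: T_s⁴ = (D₂·T₁⁴ + D₁·T₂⁴)/(D₁+D₂) = 2.410×10¹⁰ K⁴.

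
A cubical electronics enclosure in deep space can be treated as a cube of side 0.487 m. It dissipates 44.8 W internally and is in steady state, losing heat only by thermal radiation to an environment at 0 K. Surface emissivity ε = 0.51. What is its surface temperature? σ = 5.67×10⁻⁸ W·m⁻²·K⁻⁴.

T ≈ 182 K

Steady state: internal power = radiated power, P = εσA T⁴.
Radiating area A = 6L² = 1.423 m².
T⁴ = P/(εσA) = 44.8/(0.51·5.67×10⁻⁸·1.423) = 1.089×10⁹ K⁴.
T = (1.089×10⁹)^(1/4).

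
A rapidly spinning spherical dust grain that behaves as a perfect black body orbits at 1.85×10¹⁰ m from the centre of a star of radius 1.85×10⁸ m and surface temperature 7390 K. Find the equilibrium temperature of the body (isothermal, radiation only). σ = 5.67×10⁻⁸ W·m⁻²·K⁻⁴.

The star's surface emits σT_*⁴; at distance d the flux is S = σT_*⁴(R_*/d)².
S = 5.67×10⁻⁸·(7390)⁴·(1.85×10⁸/1.85×10¹⁰)² = 16910 W/m².
For an isothermal sphere T⁴ = (1−a)S/(4σ) = 7.456×10¹⁰ K⁴.

T ≈ 523 K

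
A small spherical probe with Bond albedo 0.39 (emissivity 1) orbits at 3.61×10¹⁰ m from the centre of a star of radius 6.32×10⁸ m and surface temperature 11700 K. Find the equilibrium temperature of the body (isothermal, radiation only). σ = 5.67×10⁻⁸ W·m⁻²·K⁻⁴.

T ≈ 967 K

The star's surface emits σT_*⁴; at distance d the flux is S = σT_*⁴(R_*/d)².
S = 5.67×10⁻⁸·(11700)⁴·(6.32×10⁸/3.61×10¹⁰)² = 3.256×10⁵ W/m².
For an isothermal sphere T⁴ = (1−a)S/(4σ) = 8.759×10¹¹ K⁴.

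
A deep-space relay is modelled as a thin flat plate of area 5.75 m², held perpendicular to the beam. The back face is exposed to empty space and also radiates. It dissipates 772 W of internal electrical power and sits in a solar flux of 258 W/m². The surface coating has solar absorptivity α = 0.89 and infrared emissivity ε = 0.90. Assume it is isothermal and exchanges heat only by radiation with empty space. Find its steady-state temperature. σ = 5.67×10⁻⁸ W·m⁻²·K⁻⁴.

At steady state, absorbed solar power + internal power = radiated power.
Absorbed: α·S·A_cross = 0.89·258·5.750 = 1320 W (cross-section A).
Total input = 1320 + 772 = 2092 W.
Radiated: εσ·A_surf·T⁴ with A_surf = 2A = 11.50 m².
T⁴ = 2092/(0.90·5.67×10⁻⁸·11.50) = 3.565×10⁹ K⁴.

T ≈ 244 K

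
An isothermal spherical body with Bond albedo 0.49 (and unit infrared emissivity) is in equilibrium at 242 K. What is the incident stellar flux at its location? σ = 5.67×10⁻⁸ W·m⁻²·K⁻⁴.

S ≈ 1530 W/m²

(1−a)S·πr² = σ·4πr²·T⁴ ⇒ S = 4σT⁴/(1−a).
S = 4·5.67×10⁻⁸·3.430×10⁹/0.510.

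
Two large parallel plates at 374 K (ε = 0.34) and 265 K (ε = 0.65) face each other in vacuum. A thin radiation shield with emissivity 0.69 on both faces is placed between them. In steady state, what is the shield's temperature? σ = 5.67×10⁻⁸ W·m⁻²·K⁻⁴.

T_s ≈ 319 K

In steady state the net flux on the hot side equals that on the cold side.
σ(T₁⁴−T_s⁴)/D₁ = σ(T_s⁴−T₂⁴)/D₂, with D₁ = 1/ε₁+1/ε_s−1 = 3.390, D₂ = 1/ε_s+1/ε₂−1 = 1.988.
Solve for T_s⁴: T_s⁴ = (D₂·T₁⁴ + D₁·T₂⁴)/(D₁+D₂) = 1.034×10¹⁰ K⁴.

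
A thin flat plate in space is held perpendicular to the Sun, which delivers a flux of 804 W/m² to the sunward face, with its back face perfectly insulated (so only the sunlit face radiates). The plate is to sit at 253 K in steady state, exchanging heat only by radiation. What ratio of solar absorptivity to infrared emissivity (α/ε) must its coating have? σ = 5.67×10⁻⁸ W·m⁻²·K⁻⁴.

Balance: αS·A = εσ·1A·T⁴ ⇒ α/ε = σT⁴/S.
α/ε = 5.67×10⁻⁸·(253)⁴/804 = 5.67×10⁻⁸·4.097×10⁹/804.

α/ε ≈ 0.289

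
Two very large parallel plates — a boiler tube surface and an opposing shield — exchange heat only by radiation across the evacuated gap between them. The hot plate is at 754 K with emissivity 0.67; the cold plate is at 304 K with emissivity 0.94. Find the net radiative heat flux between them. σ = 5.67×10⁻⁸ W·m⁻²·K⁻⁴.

For two infinite grey parallel plates, q = σ(T₁⁴ − T₂⁴)/(1/ε₁ + 1/ε₂ − 1).
T₁⁴ − T₂⁴ = 3.232×10¹¹ − 8.541×10⁹ = 3.147×10¹¹ K⁴.
1/ε₁ + 1/ε₂ − 1 = 1.493 + 1.064 − 1 = 1.556.
q = 5.67×10⁻⁸ × 3.147×10¹¹ / 1.556.

q ≈ 11500 W/m²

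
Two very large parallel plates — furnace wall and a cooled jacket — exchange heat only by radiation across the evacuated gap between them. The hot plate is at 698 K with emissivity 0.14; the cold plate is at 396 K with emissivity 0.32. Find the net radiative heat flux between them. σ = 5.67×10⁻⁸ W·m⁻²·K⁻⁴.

q ≈ 1300 W/m²

For two infinite grey parallel plates, q = σ(T₁⁴ − T₂⁴)/(1/ε₁ + 1/ε₂ − 1).
T₁⁴ − T₂⁴ = 2.374×10¹¹ − 2.459×10¹⁰ = 2.128×10¹¹ K⁴.
1/ε₁ + 1/ε₂ − 1 = 7.143 + 3.125 − 1 = 9.268.
q = 5.67×10⁻⁸ × 2.128×10¹¹ / 9.268.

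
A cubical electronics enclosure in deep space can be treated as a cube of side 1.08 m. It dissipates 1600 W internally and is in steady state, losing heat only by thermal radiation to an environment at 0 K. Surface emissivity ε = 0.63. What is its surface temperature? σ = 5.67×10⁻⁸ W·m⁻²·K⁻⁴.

T ≈ 283 K

Steady state: internal power = radiated power, P = εσA T⁴.
Radiating area A = 6L² = 6.998 m².
T⁴ = P/(εσA) = 1600/(0.63·5.67×10⁻⁸·6.998) = 6.400×10⁹ K⁴.
T = (6.400×10⁹)^(1/4).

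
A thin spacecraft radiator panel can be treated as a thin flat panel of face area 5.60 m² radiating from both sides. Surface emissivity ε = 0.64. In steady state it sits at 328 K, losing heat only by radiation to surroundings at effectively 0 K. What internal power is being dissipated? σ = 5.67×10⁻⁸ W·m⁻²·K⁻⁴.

Steady state: P = εσA T⁴.
A = 2·5.60 = 11.20 m²; T⁴ = (328)⁴ = 1.157×10¹⁰ K⁴.
P = 0.64 × 5.67×10⁻⁸ × 11.20 × 1.157×10¹⁰.

P ≈ 4700 W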